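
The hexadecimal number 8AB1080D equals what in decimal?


8AB1080D hex = 2326857741 decimal

2326857741


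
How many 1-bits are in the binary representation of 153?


0b10011001 has 4 set bits

4


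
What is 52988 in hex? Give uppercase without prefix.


52988 = CEFC hex

CEFC


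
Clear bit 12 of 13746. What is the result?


13746 & ~(1 << 12) = 9650

9650


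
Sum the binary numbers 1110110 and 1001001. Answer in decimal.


1110110 + 1001001 = 10111111 = 191

191


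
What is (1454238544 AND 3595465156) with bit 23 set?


Step 1: 1454238544 & 3595465156 = 1443651904
Step 2: 1443651904 | (1 << 23) = 1443651904 | 8388608 = 1452040512

1452040512


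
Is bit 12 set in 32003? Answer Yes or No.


0b111110100000011, bit 12 = 1. Yes

Yes


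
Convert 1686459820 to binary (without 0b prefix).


1686459820 = 1100100100001010101010110101100 in binary

1100100100001010101010110101100


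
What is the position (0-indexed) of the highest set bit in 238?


0b11101110. Highest set bit at position 7

7


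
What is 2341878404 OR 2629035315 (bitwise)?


0b10001011100101100011101010000100 | 0b10011100101100111110010100110011 = 0b10011111101101111111111110110111 = 2679635895

2679635895


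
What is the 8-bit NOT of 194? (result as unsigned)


~0b11000010 = 0b111101 = 61 (8-bit unsigned)

61


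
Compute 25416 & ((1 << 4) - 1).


25416 & 15 = 8

8


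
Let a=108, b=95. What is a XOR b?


108 ^ 95 = 51

51


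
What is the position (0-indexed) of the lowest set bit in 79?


0b1001111. Lowest set bit at position 0

0


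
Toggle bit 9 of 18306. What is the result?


18306 ^ (1 << 9) = 18306 ^ 512 = 17794

17794


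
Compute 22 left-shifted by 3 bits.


0b10110 << 3 = 0b10110000 = 176

176


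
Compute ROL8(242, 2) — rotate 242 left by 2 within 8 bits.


Rotate 0b11110010 left by 2 (8-bit) = 0b11001011 = 203

203


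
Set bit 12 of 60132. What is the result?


60132 | (1 << 12) = 60132 | 4096 = 64228

64228


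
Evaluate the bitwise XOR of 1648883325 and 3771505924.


0b1100010010001111111011001111101 ^ 0b11100000110011001001110100000100 = 0b10000010100010110110101101111001 = 2190175097

2190175097


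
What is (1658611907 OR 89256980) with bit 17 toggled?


Step 1: 1658611907 | 89256980 = 1742601431
Step 2: 1742601431 ^ (1 << 17) = 1742601431 ^ 131072 = 1742732503

1742732503


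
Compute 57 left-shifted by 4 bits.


0b111001 << 4 = 0b1110010000 = 912

912


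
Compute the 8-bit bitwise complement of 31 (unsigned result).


~0b11111 = 0b11100000 = 224 (8-bit unsigned)

224


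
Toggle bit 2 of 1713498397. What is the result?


1713498397 ^ (1 << 2) = 1713498397 ^ 4 = 1713498393

1713498393


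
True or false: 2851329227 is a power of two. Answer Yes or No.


0b10101001111100111101010011001011. Multiple bits set => No

No


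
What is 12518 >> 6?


0b11000011100110 >> 6 = 0b11000011 = 195

195


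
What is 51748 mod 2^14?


51748 & 16383 = 2596

2596


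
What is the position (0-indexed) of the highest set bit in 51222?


0b1100100000010110. Highest set bit at position 15

15


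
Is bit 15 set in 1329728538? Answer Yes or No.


0b1001111010000100000110000011010, bit 15 = 0. No

No


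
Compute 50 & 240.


0b110010 & 0b11110000 = 0b110000 = 48

48


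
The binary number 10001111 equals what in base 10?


10001111 in decimal = 143

143


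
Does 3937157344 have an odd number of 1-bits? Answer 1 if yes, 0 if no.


0b11101010101011000100000011100000 has 13 ones => parity 1

1


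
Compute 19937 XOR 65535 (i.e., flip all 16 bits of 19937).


19937 ^ 65535 = 45598

45598


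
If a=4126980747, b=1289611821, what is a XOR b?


4126980747 ^ 1289611821 = 3105968294

3105968294


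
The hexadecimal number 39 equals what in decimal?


39 hex = 57 decimal

57


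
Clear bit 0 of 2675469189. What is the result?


2675469189 & ~(1 << 0) = 2675469188

2675469188


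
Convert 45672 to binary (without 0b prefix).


45672 = 1011001001101000 in binary

1011001001101000


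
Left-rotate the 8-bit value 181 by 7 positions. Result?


Rotate 0b10110101 left by 7 (8-bit) = 0b11011010 = 218

218


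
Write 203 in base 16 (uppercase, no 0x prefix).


203 = CB hex

CB


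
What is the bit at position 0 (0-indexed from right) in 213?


0b11010101, position 0 = 1

1


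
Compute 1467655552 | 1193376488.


0b1010111011110101010010110000000 | 0b1000111001000010111101011101000 = 0b1010111011110111111111111101000 = 1467744232

1467744232


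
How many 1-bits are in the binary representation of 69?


0b1000101 has 3 set bits

3


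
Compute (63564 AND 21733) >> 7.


Step 1: 63564 & 21733 = 20548
Step 2: 20548 >> 7 = 160

160


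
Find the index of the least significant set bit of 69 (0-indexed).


0b1000101. Lowest set bit at position 0

0


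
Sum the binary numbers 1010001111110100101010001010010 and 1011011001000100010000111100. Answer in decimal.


1010001111110100101010001010010 + 1011011001000100010000111100 = 1011101010111101001100010001110 = 1566480526

1566480526


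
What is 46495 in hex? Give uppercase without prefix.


46495 = B59F hex

B59F


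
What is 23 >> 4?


0b10111 >> 4 = 0b1 = 1

1


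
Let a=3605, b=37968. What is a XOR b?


3605 ^ 37968 = 39493

39493


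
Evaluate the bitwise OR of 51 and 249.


0b110011 | 0b11111001 = 0b11111011 = 251

251


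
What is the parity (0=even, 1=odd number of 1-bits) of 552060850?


0b100000111001111100011110110010 has 16 ones => parity 0

0


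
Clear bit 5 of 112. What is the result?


112 & ~(1 << 5) = 80

80


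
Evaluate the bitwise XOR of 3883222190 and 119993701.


0b11100111011101010100010010101110 ^ 0b111001001101111010101100101 = 0b11100000010100111011000111001011 = 3763581387

3763581387


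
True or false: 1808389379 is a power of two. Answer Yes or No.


0b1101011110010011101010100000011. Multiple bits set => No

No


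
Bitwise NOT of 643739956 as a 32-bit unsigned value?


~0b100110010111101011000100110100 = 0b11011001101000010100111011001011 = 3651227339 (32-bit unsigned)

3651227339


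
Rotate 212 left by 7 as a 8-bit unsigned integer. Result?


Rotate 0b11010100 left by 7 (8-bit) = 0b1101010 = 106

106


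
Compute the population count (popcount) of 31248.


0b111101000010000 has 6 set bits

6


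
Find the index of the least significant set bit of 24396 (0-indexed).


0b101111101001100. Lowest set bit at position 2

2


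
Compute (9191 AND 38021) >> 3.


Step 1: 9191 & 38021 = 133
Step 2: 133 >> 3 = 16

16


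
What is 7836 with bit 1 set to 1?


7836 | (1 << 1) = 7836 | 2 = 7838

7838


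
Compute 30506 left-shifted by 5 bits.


0b111011100101010 << 5 = 0b11101110010101000000 = 976192

976192


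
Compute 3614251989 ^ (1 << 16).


3614251989 ^ (1 << 16) = 3614251989 ^ 65536 = 3614186453

3614186453


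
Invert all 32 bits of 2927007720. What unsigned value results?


2927007720 ^ 4294967295 = 1367959575

1367959575


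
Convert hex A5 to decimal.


A5 hex = 165 decimal

165


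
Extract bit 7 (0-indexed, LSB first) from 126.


0b1111110, position 7 = 0

0


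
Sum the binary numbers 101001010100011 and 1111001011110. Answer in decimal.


101001010100011 + 1111001011110 = 111000100000001 = 28929

28929


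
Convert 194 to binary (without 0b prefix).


194 = 11000010 in binary

11000010


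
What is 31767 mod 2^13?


31767 & 8191 = 7191

7191


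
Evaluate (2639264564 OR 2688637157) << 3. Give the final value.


Step 1: 2639264564 | 2688637157 = 3176135669
Step 2: 3176135669 << 3 = 25409085352

25409085352


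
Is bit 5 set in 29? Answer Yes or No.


0b11101, bit 5 = 0. No

No


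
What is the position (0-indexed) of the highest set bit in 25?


0b11001. Highest set bit at position 4

4


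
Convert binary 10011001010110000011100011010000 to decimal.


10011001010110000011100011010000 in decimal = 2572695760

2572695760


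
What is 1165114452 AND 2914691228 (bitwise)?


0b1000101011100100011110001010100 & 0b10101101101110101010100010011100 = 0b101001100100010100000010100 = 87173140

87173140


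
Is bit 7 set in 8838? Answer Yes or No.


0b10001010000110, bit 7 = 1. Yes

Yes


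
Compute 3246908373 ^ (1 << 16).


3246908373 ^ (1 << 16) = 3246908373 ^ 65536 = 3246842837

3246842837


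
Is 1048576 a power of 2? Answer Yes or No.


0b100000000000000000000. Only one bit set => Yes

Yes


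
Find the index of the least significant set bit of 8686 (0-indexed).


0b10000111101110. Lowest set bit at position 1

1


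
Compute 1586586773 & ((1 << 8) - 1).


1586586773 & 255 = 149

149


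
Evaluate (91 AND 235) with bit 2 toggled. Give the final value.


Step 1: 91 & 235 = 75
Step 2: 75 ^ (1 << 2) = 75 ^ 4 = 79

79


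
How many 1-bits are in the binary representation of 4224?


0b1000010000000 has 2 set bits

2


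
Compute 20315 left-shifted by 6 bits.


0b100111101011011 << 6 = 0b100111101011011000000 = 1300160

1300160


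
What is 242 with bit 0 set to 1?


242 | (1 << 0) = 242 | 1 = 243

243


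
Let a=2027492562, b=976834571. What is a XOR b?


2027492562 ^ 976834571 = 1121993945

1121993945


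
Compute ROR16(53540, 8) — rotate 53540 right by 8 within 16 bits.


Rotate 0b1101000100100100 right by 8 (16-bit) = 0b10010011010001 = 9425

9425


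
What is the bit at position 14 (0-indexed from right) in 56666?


0b1101110101011010, position 14 = 1

1


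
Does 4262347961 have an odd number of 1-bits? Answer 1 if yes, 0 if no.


0b11111110000011100100010010111001 has 17 ones => parity 1

1


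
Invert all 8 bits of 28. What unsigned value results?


28 ^ 255 = 227

227


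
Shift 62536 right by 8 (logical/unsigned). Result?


0b1111010001001000 >> 8 = 0b11110100 = 244

244


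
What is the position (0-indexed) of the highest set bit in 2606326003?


0b10011011010110010110000011110011. Highest set bit at position 31

31


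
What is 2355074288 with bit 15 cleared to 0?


2355074288 & ~(1 << 15) = 2355041520

2355041520


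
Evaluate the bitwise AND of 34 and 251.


0b100010 & 0b11111011 = 0b100010 = 34

34


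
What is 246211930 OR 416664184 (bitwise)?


0b1110101011001110010101011010 | 0b11000110101011100101001111000 = 0b11110111111011110111101111010 = 519958394

519958394


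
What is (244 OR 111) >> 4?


Step 1: 244 | 111 = 255
Step 2: 255 >> 4 = 15

15


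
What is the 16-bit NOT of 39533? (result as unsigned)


~0b1001101001101101 = 0b110010110010010 = 26002 (16-bit unsigned)

26002


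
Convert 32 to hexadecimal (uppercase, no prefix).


32 = 20 hex

20


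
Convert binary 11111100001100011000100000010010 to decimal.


11111100001100011000100000010010 in decimal = 4231104530

4231104530


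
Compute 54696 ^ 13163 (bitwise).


0b1101010110101000 ^ 0b11001101101011 = 0b1110011011000011 = 59075

59075


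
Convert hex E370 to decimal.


E370 hex = 58224 decimal

58224


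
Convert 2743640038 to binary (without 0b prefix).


2743640038 = 10100011100010001001111111100110 in binary

10100011100010001001111111100110


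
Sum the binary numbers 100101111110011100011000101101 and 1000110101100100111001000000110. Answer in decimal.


100101111110011100011000101101 + 1000110101100100111001000000110 = 1101100101011000011100000110011 = 1823225907

1823225907


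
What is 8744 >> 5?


0b10001000101000 >> 5 = 0b100010001 = 273

273


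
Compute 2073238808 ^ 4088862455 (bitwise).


0b1111011100100110001110100011000 ^ 0b11110011101101110001011011110111 = 0b10001000001001000000101111101111 = 2284063727

2284063727


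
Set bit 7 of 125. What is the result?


125 | (1 << 7) = 125 | 128 = 253

253


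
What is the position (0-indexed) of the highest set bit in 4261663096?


0b11111110000000111101000101111000. Highest set bit at position 31

31


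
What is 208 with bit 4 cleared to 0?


208 & ~(1 << 4) = 192

192


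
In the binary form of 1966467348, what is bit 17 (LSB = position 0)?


0b1110101001101011110100100010100, position 17 = 0

0


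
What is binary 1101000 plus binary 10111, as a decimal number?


1101000 + 10111 = 1111111 = 127

127


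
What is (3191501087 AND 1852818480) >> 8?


Step 1: 3191501087 & 1852818480 = 774520848
Step 2: 774520848 >> 8 = 3025472

3025472


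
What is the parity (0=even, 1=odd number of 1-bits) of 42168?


0b1010010010111000 has 7 ones => parity 1

1


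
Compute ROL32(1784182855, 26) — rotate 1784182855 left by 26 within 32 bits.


Rotate 0b1101010010110000111100001000111 left by 26 (32-bit) = 0b11101101010010110000111100001 = 497639905

497639905


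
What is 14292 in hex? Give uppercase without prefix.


14292 = 37D4 hex

37D4


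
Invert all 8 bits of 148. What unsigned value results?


148 ^ 255 = 107

107


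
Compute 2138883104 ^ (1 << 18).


2138883104 ^ (1 << 18) = 2138883104 ^ 262144 = 2138620960

2138620960


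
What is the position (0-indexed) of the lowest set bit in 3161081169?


0b10111100011010100100010101010001. Lowest set bit at position 0

0


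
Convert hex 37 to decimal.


37 hex = 55 decimal

55


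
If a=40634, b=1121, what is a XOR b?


40634 ^ 1121 = 39643

39643


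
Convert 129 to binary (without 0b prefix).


129 = 10000001 in binary

10000001


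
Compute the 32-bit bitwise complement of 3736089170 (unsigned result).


~0b11011110101100000011001001010010 = 0b100001010011111100110110101101 = 558878125 (32-bit unsigned)

558878125


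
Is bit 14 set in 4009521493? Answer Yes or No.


0b11101110111111000111000101010101, bit 14 = 1. Yes

Yes


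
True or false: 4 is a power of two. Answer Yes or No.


0b100. Only one bit set => Yes

Yes


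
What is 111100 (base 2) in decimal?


111100 in decimal = 60

60


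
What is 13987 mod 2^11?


13987 & 2047 = 1699

1699


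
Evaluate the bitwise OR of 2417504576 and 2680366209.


0b10010000000110000011000101000000 | 0b10011111110000110010010010000001 = 0b10011111110110110011010111000001 = 2681943489

2681943489


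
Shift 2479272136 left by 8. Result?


0b10010011110001101011000011001000 << 8 = 0b1001001111000110101100001100100000000000 = 634693666816

634693666816


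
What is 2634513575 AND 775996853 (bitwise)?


0b10011101000001110111110010100111 & 0b101110010000001100010110110101 = 0b1100000000000100010010100101 = 201344165

201344165


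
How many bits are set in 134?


0b10000110 has 3 set bits

3


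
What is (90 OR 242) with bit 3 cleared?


Step 1: 90 | 242 = 250
Step 2: 250 & ~(1 << 3) = 242

242


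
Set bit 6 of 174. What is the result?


174 | (1 << 6) = 174 | 64 = 238

238


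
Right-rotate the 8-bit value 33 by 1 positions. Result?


Rotate 0b100001 right by 1 (8-bit) = 0b10010000 = 144

144


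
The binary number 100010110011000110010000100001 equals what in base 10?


100010110011000110010000100001 in decimal = 583820321

583820321


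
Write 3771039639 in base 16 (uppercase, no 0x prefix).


3771039639 = E0C57F97 hex

E0C57F97


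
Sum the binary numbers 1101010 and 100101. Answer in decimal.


1101010 + 100101 = 10001111 = 143

143


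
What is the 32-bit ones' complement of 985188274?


985188274 ^ 4294967295 = 3309779021

3309779021


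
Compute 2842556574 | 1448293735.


0b10101001011011011111100010011110 | 0b1010110010100110011010101100111 = 0b11111111011111111111110111111111 = 4286578175

4286578175


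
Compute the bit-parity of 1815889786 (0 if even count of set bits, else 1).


0b1101100001111000100011101111010 has 17 ones => parity 1

1


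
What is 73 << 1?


0b1001001 << 1 = 0b10010010 = 146

146


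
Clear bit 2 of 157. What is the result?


157 & ~(1 << 2) = 153

153


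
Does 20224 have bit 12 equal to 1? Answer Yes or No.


0b100111100000000, bit 12 = 0. No

No


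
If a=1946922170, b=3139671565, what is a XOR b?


1946922170 ^ 3139671565 = 3475520183

3475520183


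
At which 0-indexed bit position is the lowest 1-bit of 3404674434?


0b11001010111011110011010110000010. Lowest set bit at position 1

1


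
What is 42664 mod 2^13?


42664 & 8191 = 1704

1704


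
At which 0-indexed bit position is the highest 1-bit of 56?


0b111000. Highest set bit at position 5

5


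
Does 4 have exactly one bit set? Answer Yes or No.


0b100. Only one bit set => Yes

Yes


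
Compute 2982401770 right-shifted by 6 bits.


0b10110001110000111101011011101010 >> 6 = 0b10110001110000111101011011 = 46600027

46600027


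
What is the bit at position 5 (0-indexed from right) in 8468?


0b10000100010100, position 5 = 0

0


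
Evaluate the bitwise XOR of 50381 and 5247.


0b1100010011001101 ^ 0b1010001111111 = 0b1101000010110010 = 53426

53426


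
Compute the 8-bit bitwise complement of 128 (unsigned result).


~0b10000000 = 0b1111111 = 127 (8-bit unsigned)

127


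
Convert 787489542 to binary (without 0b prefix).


787489542 = 101110111100000010001100000110 in binary

101110111100000010001100000110


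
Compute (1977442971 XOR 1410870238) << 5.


Step 1: 1977442971 ^ 1410870238 = 566577477
Step 2: 566577477 << 5 = 18130479264

18130479264


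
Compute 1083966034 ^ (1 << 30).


1083966034 ^ (1 << 30) = 1083966034 ^ 1073741824 = 10224210

10224210


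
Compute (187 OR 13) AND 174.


Step 1: 187 | 13 = 191
Step 2: 191 & 174 = 174

174


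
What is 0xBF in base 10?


BF hex = 191 decimal

191


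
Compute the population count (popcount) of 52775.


0b1100111000100111 has 9 set bits

9


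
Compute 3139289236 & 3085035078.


0b10111011000111011100000010010100 & 0b10110111111000011110011001000110 = 0b10110011000000011100000000000100 = 3003236356

3003236356


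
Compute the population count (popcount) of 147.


0b10010011 has 4 set bits

4


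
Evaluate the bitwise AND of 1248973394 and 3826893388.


0b1001010011100011101001001010010 & 0b11100100000110011100001001001100 = 0b1000000000100011100001001000000 = 1074905664

1074905664


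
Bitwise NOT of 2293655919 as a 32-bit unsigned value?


~0b10001000101101100110100101101111 = 0b1110111010010011001011010010000 = 2001311376 (32-bit unsigned)

2001311376


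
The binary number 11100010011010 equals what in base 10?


11100010011010 in decimal = 14490

14490


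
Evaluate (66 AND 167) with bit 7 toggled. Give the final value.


Step 1: 66 & 167 = 2
Step 2: 2 ^ (1 << 7) = 2 ^ 128 = 130

130


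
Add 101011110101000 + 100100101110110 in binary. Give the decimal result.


101011110101000 + 100100101110110 = 1010000100011110 = 41246

41246


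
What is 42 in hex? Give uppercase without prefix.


42 = 2A hex

2A


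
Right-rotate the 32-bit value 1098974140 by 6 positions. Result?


Rotate 0b1000001100000010000001110111100 right by 6 (32-bit) = 0b11110001000001100000010000001110 = 4043703310

4043703310


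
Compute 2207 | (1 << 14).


2207 | (1 << 14) = 2207 | 16384 = 18591

18591


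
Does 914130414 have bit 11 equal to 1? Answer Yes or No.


0b110110011111001000010111101110, bit 11 = 0. No

No


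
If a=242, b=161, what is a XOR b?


242 ^ 161 = 83

83


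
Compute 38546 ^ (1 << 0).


38546 ^ (1 << 0) = 38546 ^ 1 = 38547

38547


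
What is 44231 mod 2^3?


44231 & 7 = 7

7


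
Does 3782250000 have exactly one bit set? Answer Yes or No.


0b11100001011100001000111000010000. Multiple bits set => No

No


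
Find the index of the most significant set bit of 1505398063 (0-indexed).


0b1011001101110101000110100101111. Highest set bit at position 30

30


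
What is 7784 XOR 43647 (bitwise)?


0b1111001101000 ^ 0b1010101001111111 = 0b1011010000010111 = 46103

46103


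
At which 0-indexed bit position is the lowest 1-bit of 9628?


0b10010110011100. Lowest set bit at position 2

2


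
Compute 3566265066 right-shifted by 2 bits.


0b11010100100100001110001011101010 >> 2 = 0b110101001001000011100010111010 = 891566266

891566266


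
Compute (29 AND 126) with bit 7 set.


Step 1: 29 & 126 = 28
Step 2: 28 | (1 << 7) = 28 | 128 = 156

156


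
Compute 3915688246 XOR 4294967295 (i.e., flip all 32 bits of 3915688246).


3915688246 ^ 4294967295 = 379279049

379279049


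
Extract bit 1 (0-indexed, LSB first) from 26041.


0b110010110111001, position 1 = 0

0


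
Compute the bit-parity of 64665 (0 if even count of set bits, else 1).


0b1111110010011001 has 10 ones => parity 0

0


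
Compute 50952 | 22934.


0b1100011100001000 | 0b101100110010110 = 0b1101111110011110 = 57246

57246


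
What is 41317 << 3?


0b1010000101100101 << 3 = 0b1010000101100101000 = 330536

330536


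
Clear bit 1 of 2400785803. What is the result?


2400785803 & ~(1 << 1) = 2400785801

2400785801


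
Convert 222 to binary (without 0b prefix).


222 = 11011110 in binary

11011110


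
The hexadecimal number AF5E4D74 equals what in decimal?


AF5E4D74 hex = 2942193012 decimal

2942193012


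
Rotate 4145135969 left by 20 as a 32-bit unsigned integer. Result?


Rotate 0b11110111000100011100000101100001 left by 20 (32-bit) = 0b10110000111110111000100011100 = 371159324

371159324


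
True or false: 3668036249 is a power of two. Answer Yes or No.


0b11011010101000011100101010011001. Multiple bits set => No

No


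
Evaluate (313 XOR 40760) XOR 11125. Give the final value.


Step 1: 313 ^ 40760 = 40449
Step 2: 40449 ^ 11125 = 46452

46452


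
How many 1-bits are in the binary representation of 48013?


0b1011101110001101 has 10 set bits

10


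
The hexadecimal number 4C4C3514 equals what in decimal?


4C4C3514 hex = 1280062740 decimal

1280062740


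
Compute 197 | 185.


0b11000101 | 0b10111001 = 0b11111101 = 253

253


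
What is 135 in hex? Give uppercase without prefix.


135 = 87 hex

87


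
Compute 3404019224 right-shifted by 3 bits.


0b11001010111001010011011000011000 >> 3 = 0b11001010111001010011011000011 = 425502403

425502403


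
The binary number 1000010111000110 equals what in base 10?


1000010111000110 in decimal = 34246

34246


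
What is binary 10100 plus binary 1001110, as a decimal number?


10100 + 1001110 = 1100010 = 98

98


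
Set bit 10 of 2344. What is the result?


2344 | (1 << 10) = 2344 | 1024 = 3368

3368


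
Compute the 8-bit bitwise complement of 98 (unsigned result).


~0b1100010 = 0b10011101 = 157 (8-bit unsigned)

157


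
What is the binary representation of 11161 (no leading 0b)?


11161 = 10101110011001 in binary

10101110011001


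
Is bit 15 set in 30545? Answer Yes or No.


0b111011101010001, bit 15 = 0. No

No


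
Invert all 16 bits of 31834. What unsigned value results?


31834 ^ 65535 = 33701

33701


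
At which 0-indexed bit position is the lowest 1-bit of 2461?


0b100110011101. Lowest set bit at position 0

0


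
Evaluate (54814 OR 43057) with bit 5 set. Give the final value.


Step 1: 54814 | 43057 = 65087
Step 2: 65087 | (1 << 5) = 65087 | 32 = 65087

65087


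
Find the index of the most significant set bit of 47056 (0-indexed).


0b1011011111010000. Highest set bit at position 15

15


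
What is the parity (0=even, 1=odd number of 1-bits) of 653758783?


0b100110111101111001000100111111 has 19 ones => parity 1

1


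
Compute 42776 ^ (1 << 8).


42776 ^ (1 << 8) = 42776 ^ 256 = 42520

42520


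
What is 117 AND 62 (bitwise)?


0b1110101 & 0b111110 = 0b110100 = 52

52


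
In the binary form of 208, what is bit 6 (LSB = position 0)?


0b11010000, position 6 = 1

1


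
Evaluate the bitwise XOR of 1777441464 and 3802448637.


0b1101001111100011001101010111000 ^ 0b11100010101001001100001011111101 = 0b10001011010101010101100001000101 = 2337626181

2337626181


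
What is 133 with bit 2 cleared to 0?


133 & ~(1 << 2) = 129

129


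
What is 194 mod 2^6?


194 & 63 = 2

2


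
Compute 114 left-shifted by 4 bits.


0b1110010 << 4 = 0b11100100000 = 1824

1824


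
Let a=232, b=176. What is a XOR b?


232 ^ 176 = 88

88


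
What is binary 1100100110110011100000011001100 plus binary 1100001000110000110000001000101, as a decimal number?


1100100110110011100000011001100 + 1100001000110000110000001000101 = 11000101111100100010000100010001 = 3320979729

3320979729


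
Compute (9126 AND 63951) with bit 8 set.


Step 1: 9126 & 63951 = 8582
Step 2: 8582 | (1 << 8) = 8582 | 256 = 8582

8582


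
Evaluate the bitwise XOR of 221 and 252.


0b11011101 ^ 0b11111100 = 0b100001 = 33

33


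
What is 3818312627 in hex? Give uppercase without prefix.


3818312627 = E396D3B3 hex

E396D3B3


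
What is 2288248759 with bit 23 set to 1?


2288248759 | (1 << 23) = 2288248759 | 8388608 = 2296637367

2296637367


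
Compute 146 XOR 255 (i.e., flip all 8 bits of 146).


146 ^ 255 = 109

109


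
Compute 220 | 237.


0b11011100 | 0b11101101 = 0b11111101 = 253

253


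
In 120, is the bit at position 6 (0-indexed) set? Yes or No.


0b1111000, bit 6 = 1. Yes

Yes


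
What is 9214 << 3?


0b10001111111110 << 3 = 0b10001111111110000 = 73712

73712


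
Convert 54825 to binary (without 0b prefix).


54825 = 1101011000101001 in binary

1101011000101001


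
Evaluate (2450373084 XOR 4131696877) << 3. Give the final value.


Step 1: 2450373084 ^ 4131696877 = 1682508081
Step 2: 1682508081 << 3 = 13460064648

13460064648


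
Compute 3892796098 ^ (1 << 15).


3892796098 ^ (1 << 15) = 3892796098 ^ 32768 = 3892828866

3892828866


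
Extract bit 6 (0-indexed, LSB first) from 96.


0b1100000, position 6 = 1

1


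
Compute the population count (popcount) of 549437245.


0b100000101111111011111100111101 has 20 set bits

20


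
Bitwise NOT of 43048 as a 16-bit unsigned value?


~0b1010100000101000 = 0b101011111010111 = 22487 (16-bit unsigned)

22487


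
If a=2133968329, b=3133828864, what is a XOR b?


2133968329 ^ 3133828864 = 3321604809

3321604809


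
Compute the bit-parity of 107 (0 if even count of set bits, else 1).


0b1101011 has 5 ones => parity 1

1


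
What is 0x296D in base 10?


296D hex = 10605 decimal

10605


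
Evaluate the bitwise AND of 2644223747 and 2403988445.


0b10011101100110111010011100000011 & 0b10001111010010011111001111011101 = 0b10001101000010011010001100000001 = 2366219009

2366219009


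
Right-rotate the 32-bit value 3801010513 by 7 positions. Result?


Rotate 0b11100010100011101101000101010001 right by 7 (32-bit) = 0b10100011110001010001110110100010 = 2747604386

2747604386


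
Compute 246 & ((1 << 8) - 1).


246 & 255 = 246

246


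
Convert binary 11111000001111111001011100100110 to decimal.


11111000001111111001011100100110 in decimal = 4164917030

4164917030


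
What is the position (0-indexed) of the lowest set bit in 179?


0b10110011. Lowest set bit at position 0

0


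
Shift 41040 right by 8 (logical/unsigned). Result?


0b1010000001010000 >> 8 = 0b10100000 = 160

160


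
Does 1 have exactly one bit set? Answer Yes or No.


0b1. Only one bit set => Yes

Yes


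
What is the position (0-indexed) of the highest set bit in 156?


0b10011100. Highest set bit at position 7

7


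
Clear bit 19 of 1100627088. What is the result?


1100627088 & ~(1 << 19) = 1100102800

1100102800


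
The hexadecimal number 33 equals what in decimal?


33 hex = 51 decimal

51


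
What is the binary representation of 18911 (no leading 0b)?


18911 = 100100111011111 in binary

100100111011111


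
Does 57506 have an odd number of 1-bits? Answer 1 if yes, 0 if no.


0b1110000010100010 has 6 ones => parity 0

0


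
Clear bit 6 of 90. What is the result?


90 & ~(1 << 6) = 26

26


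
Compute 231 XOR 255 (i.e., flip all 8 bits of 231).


231 ^ 255 = 24

24


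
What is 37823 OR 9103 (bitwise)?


0b1001001110111111 | 0b10001110001111 = 0b1011001110111111 = 46015

46015


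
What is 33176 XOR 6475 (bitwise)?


0b1000000110011000 ^ 0b1100101001011 = 0b1001100011010011 = 39123

39123


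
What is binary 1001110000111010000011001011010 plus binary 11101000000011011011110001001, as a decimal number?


1001110000111010000011001011010 + 11101000000011011011110001001 = 1101011000111101011110111100011 = 1797176803

1797176803


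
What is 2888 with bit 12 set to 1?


2888 | (1 << 12) = 2888 | 4096 = 6984

6984


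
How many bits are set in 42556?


0b1010011000111100 has 8 set bits

8


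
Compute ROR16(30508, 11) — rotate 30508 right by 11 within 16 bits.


Rotate 0b111011100101100 right by 11 (16-bit) = 0b1110010110001110 = 58766

58766


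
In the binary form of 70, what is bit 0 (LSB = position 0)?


0b1000110, position 0 = 0

0


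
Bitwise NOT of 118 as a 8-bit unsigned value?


~0b1110110 = 0b10001001 = 137 (8-bit unsigned)

137


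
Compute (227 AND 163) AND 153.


Step 1: 227 & 163 = 163
Step 2: 163 & 153 = 129

129


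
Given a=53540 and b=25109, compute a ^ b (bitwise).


53540 ^ 25109 = 45873

45873


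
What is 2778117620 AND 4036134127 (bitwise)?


0b10100101100101101011010111110100 & 0b11110000100100101000010011101111 = 0b10100000100100101000010011100100 = 2693956836

2693956836


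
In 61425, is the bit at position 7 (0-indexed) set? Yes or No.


0b1110111111110001, bit 7 = 1. Yes

Yes


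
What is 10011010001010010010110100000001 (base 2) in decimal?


10011010001010010010110100000001 in decimal = 2586389761

2586389761


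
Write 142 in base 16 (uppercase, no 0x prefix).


142 = 8E hex

8E


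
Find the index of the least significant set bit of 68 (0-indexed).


0b1000100. Lowest set bit at position 2

2


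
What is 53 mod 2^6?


53 & 63 = 53

53


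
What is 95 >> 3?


0b1011111 >> 3 = 0b1011 = 11

11


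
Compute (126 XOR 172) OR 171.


Step 1: 126 ^ 172 = 210
Step 2: 210 | 171 = 251

251


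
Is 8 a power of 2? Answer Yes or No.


0b1000. Only one bit set => Yes

Yes


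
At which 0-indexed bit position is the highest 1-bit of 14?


0b1110. Highest set bit at position 3

3


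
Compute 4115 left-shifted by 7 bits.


0b1000000010011 << 7 = 0b10000000100110000000 = 526720

526720


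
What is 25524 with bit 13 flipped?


25524 ^ (1 << 13) = 25524 ^ 8192 = 17332

17332


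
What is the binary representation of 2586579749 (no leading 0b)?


2586579749 = 10011010001011000001001100100101 in binary

10011010001011000001001100100101


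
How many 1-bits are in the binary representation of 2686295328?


0b10100000000111011001110100100000 has 12 set bits

12


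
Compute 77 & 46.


0b1001101 & 0b101110 = 0b1100 = 12

12


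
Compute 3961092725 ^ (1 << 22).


3961092725 ^ (1 << 22) = 3961092725 ^ 4194304 = 3965287029

3965287029


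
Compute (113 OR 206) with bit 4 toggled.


Step 1: 113 | 206 = 255
Step 2: 255 ^ (1 << 4) = 255 ^ 16 = 239

239


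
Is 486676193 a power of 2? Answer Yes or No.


0b11101000000100001011011100001. Multiple bits set => No

No


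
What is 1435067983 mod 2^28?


1435067983 & 268435455 = 92890703

92890703


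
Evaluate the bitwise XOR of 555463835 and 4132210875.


0b100001000110111011010010011011 ^ 0b11110110010011001000100010111011 = 0b11010111010101110011110000100000 = 3612818464

3612818464


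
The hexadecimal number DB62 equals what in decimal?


DB62 hex = 56162 decimal

56162


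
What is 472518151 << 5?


0b11100001010100000111000000111 << 5 = 0b1110000101010000011100000011100000 = 15120580832

15120580832


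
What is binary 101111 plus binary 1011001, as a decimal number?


101111 + 1011001 = 10001000 = 136

136


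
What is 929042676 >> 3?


0b110111011000000001000011110100 >> 3 = 0b110111011000000001000011110 = 116130334

116130334


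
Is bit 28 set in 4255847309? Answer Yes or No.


0b11111101101010110001001110001101, bit 28 = 1. Yes

Yes


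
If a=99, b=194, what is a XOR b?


99 ^ 194 = 161

161


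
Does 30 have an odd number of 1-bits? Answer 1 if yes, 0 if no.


0b11110 has 4 ones => parity 0

0


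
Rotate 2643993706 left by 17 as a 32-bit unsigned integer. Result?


Rotate 0b10011101100110000010010001101010 left by 17 (32-bit) = 0b1001000110101010011101100110000 = 1221933872

1221933872


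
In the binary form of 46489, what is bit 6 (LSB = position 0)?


0b1011010110011001, position 6 = 0

0


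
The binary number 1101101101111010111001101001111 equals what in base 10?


1101101101111010111001101001111 in decimal = 1841132367

1841132367


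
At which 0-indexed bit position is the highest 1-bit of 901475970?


0b110101101110110110111010000010. Highest set bit at position 29

29


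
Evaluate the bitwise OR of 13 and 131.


0b1101 | 0b10000011 = 0b10001111 = 143

143


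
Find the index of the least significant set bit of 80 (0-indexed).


0b1010000. Lowest set bit at position 4

4


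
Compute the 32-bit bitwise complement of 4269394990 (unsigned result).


~0b11111110011110011100110000101110 = 0b1100001100011001111010001 = 25572305 (32-bit unsigned)

25572305


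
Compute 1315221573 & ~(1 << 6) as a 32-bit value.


1315221573 & ~(1 << 6) = 1315221509

1315221509


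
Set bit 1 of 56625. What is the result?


56625 | (1 << 1) = 56625 | 2 = 56627

56627


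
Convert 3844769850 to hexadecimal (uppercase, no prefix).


3844769850 = E52A883A hex

E52A883A


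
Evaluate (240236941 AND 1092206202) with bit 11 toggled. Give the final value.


Step 1: 240236941 & 1092206202 = 1161224
Step 2: 1161224 ^ (1 << 11) = 1161224 ^ 2048 = 1159176

1159176


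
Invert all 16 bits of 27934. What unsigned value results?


27934 ^ 65535 = 37601

37601


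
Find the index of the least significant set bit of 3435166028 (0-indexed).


0b11001100110000000111100101001100. Lowest set bit at position 2

2


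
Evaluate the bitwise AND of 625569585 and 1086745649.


0b100101010010010110111100110001 & 0b1000000110001100110110000110001 = 0b10000000110110000110001 = 4222001

4222001


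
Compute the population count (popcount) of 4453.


0b1000101100101 has 6 set bits

6


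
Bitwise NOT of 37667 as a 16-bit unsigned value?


~0b1001001100100011 = 0b110110011011100 = 27868 (16-bit unsigned)

27868


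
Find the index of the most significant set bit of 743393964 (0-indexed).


0b101100010011110100101010101100. Highest set bit at position 29

29


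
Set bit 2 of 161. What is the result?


161 | (1 << 2) = 161 | 4 = 165

165


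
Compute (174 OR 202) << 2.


Step 1: 174 | 202 = 238
Step 2: 238 << 2 = 952

952


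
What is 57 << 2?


0b111001 << 2 = 0b11100100 = 228

228


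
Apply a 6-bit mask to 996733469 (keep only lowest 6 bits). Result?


996733469 & 63 = 29

29


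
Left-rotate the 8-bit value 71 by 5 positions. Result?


Rotate 0b1000111 left by 5 (8-bit) = 0b11101000 = 232

232


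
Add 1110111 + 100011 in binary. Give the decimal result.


1110111 + 100011 = 10011010 = 154

154


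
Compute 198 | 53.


0b11000110 | 0b110101 = 0b11110111 = 247

247


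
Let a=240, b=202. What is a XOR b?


240 ^ 202 = 58

58


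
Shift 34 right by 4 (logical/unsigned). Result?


0b100010 >> 4 = 0b10 = 2

2


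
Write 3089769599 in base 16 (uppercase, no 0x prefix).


3089769599 = B82A247F hex

B82A247F


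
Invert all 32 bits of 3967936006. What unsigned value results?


3967936006 ^ 4294967295 = 327031289

327031289


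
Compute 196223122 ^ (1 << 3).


196223122 ^ (1 << 3) = 196223122 ^ 8 = 196223130

196223130


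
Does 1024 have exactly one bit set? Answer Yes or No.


0b10000000000. Only one bit set => Yes

Yes


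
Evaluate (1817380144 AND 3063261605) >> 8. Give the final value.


Step 1: 1817380144 & 3063261605 = 605094176
Step 2: 605094176 >> 8 = 2363649

2363649


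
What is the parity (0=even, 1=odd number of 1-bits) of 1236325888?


0b1001001101100001101011000000000 has 11 ones => parity 1

1


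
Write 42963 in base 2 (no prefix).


42963 = 1010011111010011 in binary

1010011111010011


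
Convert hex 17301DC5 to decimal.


17301DC5 hex = 389029317 decimal

389029317


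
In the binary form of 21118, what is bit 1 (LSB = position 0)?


0b101001001111110, position 1 = 1

1


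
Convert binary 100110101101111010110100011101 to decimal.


100110101101111010110100011101 in decimal = 649571613

649571613


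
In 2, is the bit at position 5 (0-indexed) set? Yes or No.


0b10, bit 5 = 0. No

No


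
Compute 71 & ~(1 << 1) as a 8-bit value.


71 & ~(1 << 1) = 69

69


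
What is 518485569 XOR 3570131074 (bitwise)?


0b11110111001110111011001000001 ^ 0b11010100110010111110000010000010 = 0b11001010001011001001011011000011 = 3391919811

3391919811


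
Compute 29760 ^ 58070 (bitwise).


0b111010001000000 ^ 0b1110001011010110 = 0b1001011010010110 = 38550

38550


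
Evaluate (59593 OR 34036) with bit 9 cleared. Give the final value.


Step 1: 59593 | 34036 = 60669
Step 2: 60669 & ~(1 << 9) = 60669

60669


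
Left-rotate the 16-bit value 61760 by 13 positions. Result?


Rotate 0b1111000101000000 left by 13 (16-bit) = 0b1111000101000 = 7720

7720


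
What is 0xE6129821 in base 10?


E6129821 hex = 3859978273 decimal

3859978273


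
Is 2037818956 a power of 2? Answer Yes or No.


0b1111001011101101010011001001100. Multiple bits set => No

No


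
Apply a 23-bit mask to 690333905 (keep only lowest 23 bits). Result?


690333905 & 8388607 = 2468049

2468049


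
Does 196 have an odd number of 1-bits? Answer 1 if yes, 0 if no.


0b11000100 has 3 ones => parity 1

1


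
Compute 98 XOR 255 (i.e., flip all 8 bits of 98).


98 ^ 255 = 157

157


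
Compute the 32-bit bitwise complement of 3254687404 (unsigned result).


~0b11000001111111101001011010101100 = 0b111110000000010110100101010011 = 1040279891 (32-bit unsigned)

1040279891


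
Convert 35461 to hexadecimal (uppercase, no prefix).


35461 = 8A85 hex

8A85


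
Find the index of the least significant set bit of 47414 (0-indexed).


0b1011100100110110. Lowest set bit at position 1

1


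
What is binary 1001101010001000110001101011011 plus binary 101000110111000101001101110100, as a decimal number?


1001101010001000110001101011011 + 101000110111000101001101110100 = 1110110001000001011011011001111 = 1981855439

1981855439
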